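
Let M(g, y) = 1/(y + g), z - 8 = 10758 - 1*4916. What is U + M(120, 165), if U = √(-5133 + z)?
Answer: 1/285 + √717 ≈ 26.780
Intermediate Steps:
z = 5850 (z = 8 + (10758 - 1*4916) = 8 + (10758 - 4916) = 8 + 5842 = 5850)
U = √717 (U = √(-5133 + 5850) = √717 ≈ 26.777)
M(g, y) = 1/(g + y)
U + M(120, 165) = √717 + 1/(120 + 165) = √717 + 1/285 = 1/285 + √717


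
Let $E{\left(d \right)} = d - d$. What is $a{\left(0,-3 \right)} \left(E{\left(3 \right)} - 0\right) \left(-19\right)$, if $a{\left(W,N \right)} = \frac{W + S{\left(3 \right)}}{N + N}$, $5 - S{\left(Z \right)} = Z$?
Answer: $0$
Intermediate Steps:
$S{\left(Z \right)} = 5 - Z$
$E{\left(d \right)} = 0$
$a{\left(W,N \right)} = \frac{2 + W}{2 N}$ ($a{\left(W,N \right)} = \frac{W + \left(5 - 3\right)}{N + N} = \frac{W + \left(5 - 3\right)}{2 N} = \left(W + 2\right) \frac{1}{2 N} = \left(2 + W\right) \frac{1}{2 N} = \frac{2 + W}{2 N}$)
$a{\left(0,-3 \right)} \left(E{\left(3 \right)} - 0\right) \left(-19\right) = \frac{2 + 0}{2 \left(-3\right)} \left(0 - 0\right) \left(-19\right) = \frac{1}{2} \left(- \frac{1}{3}\right) 2 \left(0 + 0\right) \left(-19\right) = \left(- \frac{1}{3}\right) 0 \left(-19\right) = 0 \left(-19\right) = 0$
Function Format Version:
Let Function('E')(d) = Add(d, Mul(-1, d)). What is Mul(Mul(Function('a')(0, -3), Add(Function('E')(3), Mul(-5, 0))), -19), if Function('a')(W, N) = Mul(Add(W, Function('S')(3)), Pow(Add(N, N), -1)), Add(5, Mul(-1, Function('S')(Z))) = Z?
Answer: 0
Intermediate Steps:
Function('S')(Z) = Add(5, Mul(-1, Z))
Function('E')(d) = 0
Function('a')(W, N) = Mul(Rational(1, 2), Pow(N, -1), Add(2, W)) (Function('a')(W, N) = Mul(Add(W, Add(5, Mul(-1, 3))), Pow(Add(N, N), -1)) = Mul(Add(W, Add(5, -3)), Pow(Mul(2, N), -1)) = Mul(Add(W, 2), Mul(Rational(1, 2), Pow(N, -1))) = Mul(Add(2, W), Mul(Rational(1, 2), Pow(N, -1))) = Mul(Rational(1, 2), Pow(N, -1), Add(2, W)))
Mul(Mul(Function('a')(0, -3), Add(Function('E')(3), Mul(-5, 0))), -19) = Mul(Mul(Mul(Rational(1, 2), Pow(-3, -1), Add(2, 0)), Add(0, Mul(-5, 0))), -19) = Mul(Mul(Mul(Rational(1, 2), Rational(-1, 3), 2), Add(0, 0)), -19) = Mul(Mul(Rational(-1, 3), 0), -19) = Mul(0, -19) = 0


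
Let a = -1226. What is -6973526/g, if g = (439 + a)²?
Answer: -6973526/619369 ≈ -11.259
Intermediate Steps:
g = 619369 (g = (439 - 1226)² = (-787)² = 619369)
-6973526/g = -6973526/619369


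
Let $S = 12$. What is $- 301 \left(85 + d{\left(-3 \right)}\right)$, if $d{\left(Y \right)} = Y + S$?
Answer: $-28294$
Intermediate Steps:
$d{\left(Y \right)} = 12 + Y$ ($d{\left(Y \right)} = Y + 12 = 12 + Y$)
$- 301 \left(85 + d{\left(-3 \right)}\right) = - 301 \left(85 + \left(12 - 3\right)\right) = - 301 \left(85 + 9\right) = \left(-301\right) 94 = -28294$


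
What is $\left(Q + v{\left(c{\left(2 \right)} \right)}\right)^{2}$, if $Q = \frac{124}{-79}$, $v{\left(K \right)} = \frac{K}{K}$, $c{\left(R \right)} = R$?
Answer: $\frac{2025}{6241} \approx 0.32447$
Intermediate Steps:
$v{\left(K \right)} = 1$
$Q = - \frac{124}{79}$ ($Q = 124 \left(- \frac{1}{79}\right) = - \frac{124}{79} \approx -1.5696$)
$\left(Q + v{\left(c{\left(2 \right)} \right)}\right)^{2} = \left(- \frac{124}{79} + 1\right)^{2} = \left(- \frac{45}{79}\right)^{2} = \frac{2025}{6241}$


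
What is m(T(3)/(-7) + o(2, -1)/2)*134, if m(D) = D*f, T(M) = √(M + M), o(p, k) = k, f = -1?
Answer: 67 + 134*√6/7 ≈ 113.89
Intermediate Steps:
T(M) = √2*√M (T(M) = √(2*M) = √2*√M)
m(D) = -D (m(D) = D*(-1) = -D)
m(T(3)/(-7) + o(2, -1)/2)*134 = -((√2*√3)/(-7) - 1/2)*134 = -(√6*(-⅐) - 1*½)*134 = -(-√6/7 - ½)*134 = -(-½ - √6/7)*134 = (½ + √6/7)*134 = 67 + 134*√6/7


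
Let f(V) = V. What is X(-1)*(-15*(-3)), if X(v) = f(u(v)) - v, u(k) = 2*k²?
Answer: 135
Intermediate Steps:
X(v) = -v + 2*v² (X(v) = 2*v² - v = -v + 2*v²)
X(-1)*(-15*(-3)) = (-(-1 + 2*(-1)))*(-15*(-3)) = -(-1 - 2)*45 = -1*(-3)*45 = 3*45 = 135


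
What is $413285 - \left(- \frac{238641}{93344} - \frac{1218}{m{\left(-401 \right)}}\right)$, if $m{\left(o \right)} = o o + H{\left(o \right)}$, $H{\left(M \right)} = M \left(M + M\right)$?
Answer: $\frac{6203367135716145}{15009808544} \approx 4.1329 \cdot 10^{5}$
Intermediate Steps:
$H{\left(M \right)} = 2 M^{2}$ ($H{\left(M \right)} = M 2 M = 2 M^{2}$)
$m{\left(o \right)} = 3 o^{2}$ ($m{\left(o \right)} = o o + 2 o^{2} = o^{2} + 2 o^{2} = 3 o^{2}$)
$413285 - \left(- \frac{238641}{93344} - \frac{1218}{m{\left(-401 \right)}}\right) = 413285 - \left(- \frac{238641}{93344} - \frac{1218}{3 \left(-401\right)^{2}}\right) = 413285 - \left(\left(-238641\right) \frac{1}{93344} - \frac{1218}{3 \cdot 160801}\right) = 413285 - \left(- \frac{238641}{93344} - \frac{1218}{482403}\right) = 413285 - \left(- \frac{238641}{93344} - \frac{406}{160801}\right) = 413285 - - \frac{38411609105}{15009808544} = 413285 + \frac{38411609105}{15009808544} = \frac{6203367135716145}{15009808544}$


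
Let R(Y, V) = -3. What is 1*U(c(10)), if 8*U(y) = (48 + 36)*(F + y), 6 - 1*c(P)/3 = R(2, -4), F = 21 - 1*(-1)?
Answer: 1029/2 ≈ 514.50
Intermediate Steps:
F = 22 (F = 21 + 1 = 22)
c(P) = 27 (c(P) = 18 - 3*(-3) = 18 + 9 = 27)
U(y) = 231 + 21*y/2 (U(y) = ((48 + 36)*(22 + y))/8 = (84*(22 + y))/8 = (1848 + 84*y)/8 = 231 + 21*y/2)
1*U(c(10)) = 1*(231 + (21/2)*27) = 1*(231 + 567/2) = 1*(1029/2) = 1029/2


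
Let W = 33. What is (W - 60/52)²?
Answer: 171396/169 ≈ 1014.2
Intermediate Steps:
(W - 60/52)² = (33 - 60/52)² = (33 - 60*1/52)² = (33 - 15/13)² = (414/13)² = 171396/169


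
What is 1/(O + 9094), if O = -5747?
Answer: 1/3347 ≈ 0.00029877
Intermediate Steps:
1/(O + 9094) = 1/(-5747 + 9094) = 1/3347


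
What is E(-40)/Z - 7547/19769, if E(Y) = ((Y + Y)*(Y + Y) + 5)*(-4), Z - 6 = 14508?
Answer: -102669823/47821211 ≈ -2.1469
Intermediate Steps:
Z = 14514 (Z = 6 + 14508 = 14514)
E(Y) = -20 - 16*Y**2 (E(Y) = ((2*Y)*(2*Y) + 5)*(-4) = (4*Y**2 + 5)*(-4) = (5 + 4*Y**2)*(-4) = -20 - 16*Y**2)
E(-40)/Z - 7547/19769 = (-20 - 16*(-40)**2)/14514 - 7547/19769 = (-20 - 16*1600)*(1/14514) - 7547*1/19769 = (-20 - 25600)*(1/14514) - 7547/19769 = -25620*1/14514 - 7547/19769 = -4270/2419 - 7547/19769 = -102669823/47821211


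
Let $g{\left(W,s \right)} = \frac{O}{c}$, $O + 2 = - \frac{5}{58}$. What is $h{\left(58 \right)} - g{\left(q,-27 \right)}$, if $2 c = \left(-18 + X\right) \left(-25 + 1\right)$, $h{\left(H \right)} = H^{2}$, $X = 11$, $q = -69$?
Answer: $\frac{16389529}{4872} \approx 3364.0$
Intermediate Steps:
$O = - \frac{121}{58}$ ($O = -2 - \frac{5}{58} = - \frac{121}{58} \approx -2.0862$)
$c = 84$ ($c = \frac{\left(-18 + 11\right) \left(-25 + 1\right)}{2} = \frac{\left(-7\right) \left(-24\right)}{2} = \frac{1}{2} \cdot 168 = 84$)
$g{\left(W,s \right)} = - \frac{121}{4872}$ ($g{\left(W,s \right)} = - \frac{121}{58 \cdot 84} = \left(- \frac{121}{58}\right) \frac{1}{84} = - \frac{121}{4872}$)
$h{\left(58 \right)} - g{\left(q,-27 \right)} = 58^{2} - - \frac{121}{4872} = 3364 + \frac{121}{4872} = \frac{16389529}{4872}$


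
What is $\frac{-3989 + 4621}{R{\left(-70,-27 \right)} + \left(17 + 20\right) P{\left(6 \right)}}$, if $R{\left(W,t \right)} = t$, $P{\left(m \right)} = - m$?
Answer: $- \frac{632}{249} \approx -2.5382$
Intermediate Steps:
$\frac{-3989 + 4621}{R{\left(-70,-27 \right)} + \left(17 + 20\right) P{\left(6 \right)}} = \frac{-3989 + 4621}{-27 + \left(17 + 20\right) \left(\left(-1\right) 6\right)} = \frac{632}{-27 + 37 \left(-6\right)} = \frac{632}{-27 - 222} = \frac{632}{-249} = 632 \left(- \frac{1}{249}\right) = - \frac{632}{249}$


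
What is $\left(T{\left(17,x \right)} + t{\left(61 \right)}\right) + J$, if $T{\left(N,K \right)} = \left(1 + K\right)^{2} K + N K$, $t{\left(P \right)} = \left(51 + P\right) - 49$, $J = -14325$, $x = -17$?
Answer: $-18903$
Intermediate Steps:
$t{\left(P \right)} = 2 + P$
$T{\left(N,K \right)} = K N + K \left(1 + K\right)^{2}$ ($T{\left(N,K \right)} = K \left(1 + K\right)^{2} + K N = K N + K \left(1 + K\right)^{2}$)
$\left(T{\left(17,x \right)} + t{\left(61 \right)}\right) + J = \left(- 17 \left(17 + \left(1 - 17\right)^{2}\right) + \left(2 + 61\right)\right) - 14325 = \left(- 17 \left(17 + \left(-16\right)^{2}\right) + 63\right) - 14325 = \left(- 17 \left(17 + 256\right) + 63\right) - 14325 = \left(\left(-17\right) 273 + 63\right) - 14325 = \left(-4641 + 63\right) - 14325 = -4578 - 14325 = -18903$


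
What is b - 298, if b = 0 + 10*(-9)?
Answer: -388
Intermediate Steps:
b = -90 (b = 0 - 90 = -90)
b - 298 = -90 - 298 = -388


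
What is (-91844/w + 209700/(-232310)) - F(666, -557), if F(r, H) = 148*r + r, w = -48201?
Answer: -111116886054860/1119757431 ≈ -99233.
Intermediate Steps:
F(r, H) = 149*r
(-91844/w + 209700/(-232310)) - F(666, -557) = (-91844/(-48201) + 209700/(-232310)) - 149*666 = (-91844*(-1/48201) + 209700*(-1/232310)) - 1*99234 = (91844/48201 - 20970/23231) - 99234 = 1122852994/1119757431 - 99234 = -111116886054860/1119757431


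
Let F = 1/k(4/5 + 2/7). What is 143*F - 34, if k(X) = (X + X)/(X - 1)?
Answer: -2155/76 ≈ -28.355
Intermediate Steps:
k(X) = 2*X/(-1 + X) (k(X) = (2*X)/(-1 + X) = 2*X/(-1 + X))
F = 3/76 (F = 1/(2*(4/5 + 2/7)/(-1 + (4/5 + 2/7))) = 1/(2*(4*(⅕) + 2*(⅐))/(-1 + (4*(⅕) + 2*(⅐)))) = 1/(2*(⅘ + 2/7)/(-1 + (⅘ + 2/7))) = 1/(2*(38/35)/(-1 + 38/35)) = 1/(2*(38/35)/(3/35)) = 1/(2*(38/35)*(35/3)) = 1/(76/3) = 3/76 ≈ 0.039474)
143*F - 34 = 143*(3/76) - 34 = 429/76 - 34 = -2155/76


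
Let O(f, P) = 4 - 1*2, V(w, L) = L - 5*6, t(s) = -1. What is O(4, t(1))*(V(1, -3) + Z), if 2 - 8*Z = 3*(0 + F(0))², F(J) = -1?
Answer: -265/4 ≈ -66.250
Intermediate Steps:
V(w, L) = -30 + L (V(w, L) = L - 30 = -30 + L)
O(f, P) = 2 (O(f, P) = 4 - 2 = 2)
Z = -⅛ (Z = ¼ - 3*(0 - 1)²/8 = ¼ - 3*(-1)²/8 = ¼ - 3/8 = -⅛ ≈ -0.12500)
O(4, t(1))*(V(1, -3) + Z) = 2*((-30 - 3) - ⅛) = 2*(-33 - ⅛) = 2*(-265/8) = -265/4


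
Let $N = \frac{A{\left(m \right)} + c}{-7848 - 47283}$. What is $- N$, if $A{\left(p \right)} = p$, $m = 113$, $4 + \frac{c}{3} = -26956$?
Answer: $- \frac{4751}{3243} \approx -1.465$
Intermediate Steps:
$c = -80880$ ($c = -12 + 3 \left(-26956\right) = -12 - 80868 = -80880$)
$N = \frac{4751}{3243}$ ($N = \frac{113 - 80880}{-7848 - 47283} = - \frac{80767}{-55131} = \left(-80767\right) \left(- \frac{1}{55131}\right) = \frac{4751}{3243} \approx 1.465$)
$- N = \left(-1\right) \frac{4751}{3243} = - \frac{4751}{3243}$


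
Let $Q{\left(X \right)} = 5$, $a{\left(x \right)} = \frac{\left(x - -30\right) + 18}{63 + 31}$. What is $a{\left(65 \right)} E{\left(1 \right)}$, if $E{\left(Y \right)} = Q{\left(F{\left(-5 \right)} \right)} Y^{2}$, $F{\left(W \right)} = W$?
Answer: $\frac{565}{94} \approx 6.0106$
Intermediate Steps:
$a{\left(x \right)} = \frac{24}{47} + \frac{x}{94}$ ($a{\left(x \right)} = \frac{\left(x + 30\right) + 18}{94} = \left(\left(30 + x\right) + 18\right) \frac{1}{94} = \left(48 + x\right) \frac{1}{94} = \frac{24}{47} + \frac{x}{94}$)
$E{\left(Y \right)} = 5 Y^{2}$
$a{\left(65 \right)} E{\left(1 \right)} = \left(\frac{24}{47} + \frac{1}{94} \cdot 65\right) 5 \cdot 1^{2} = \left(\frac{24}{47} + \frac{65}{94}\right) 5 \cdot 1 = \frac{113}{94} \cdot 5 = \frac{565}{94}$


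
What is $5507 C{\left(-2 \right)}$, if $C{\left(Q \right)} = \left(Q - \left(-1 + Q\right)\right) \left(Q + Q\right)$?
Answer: $-22028$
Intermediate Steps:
$C{\left(Q \right)} = 2 Q$ ($C{\left(Q \right)} = 1 \cdot 2 Q = 2 Q$)
$5507 C{\left(-2 \right)} = 5507 \cdot 2 \left(-2\right) = 5507 \left(-4\right) = -22028$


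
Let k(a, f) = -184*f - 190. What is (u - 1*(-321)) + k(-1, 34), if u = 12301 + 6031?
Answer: 12207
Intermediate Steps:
u = 18332
k(a, f) = -190 - 184*f
(u - 1*(-321)) + k(-1, 34) = (18332 - 1*(-321)) + (-190 - 184*34) = (18332 + 321) + (-190 - 6256) = 18653 - 6446 = 12207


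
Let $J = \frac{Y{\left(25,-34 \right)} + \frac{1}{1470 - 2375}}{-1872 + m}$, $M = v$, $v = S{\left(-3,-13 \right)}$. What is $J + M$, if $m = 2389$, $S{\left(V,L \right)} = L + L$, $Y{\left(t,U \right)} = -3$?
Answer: $- \frac{12167726}{467885} \approx -26.006$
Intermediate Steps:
$S{\left(V,L \right)} = 2 L$
$v = -26$ ($v = 2 \left(-13\right) = -26$)
$M = -26$
$J = - \frac{2716}{467885}$ ($J = \frac{-3 + \frac{1}{1470 - 2375}}{-1872 + 2389} = \frac{-3 + \frac{1}{-905}}{517} = \left(-3 - \frac{1}{905}\right) \frac{1}{517} = \left(- \frac{2716}{905}\right) \frac{1}{517} = - \frac{2716}{467885} \approx -0.0058048$)
$J + M = - \frac{2716}{467885} - 26 = - \frac{12167726}{467885}$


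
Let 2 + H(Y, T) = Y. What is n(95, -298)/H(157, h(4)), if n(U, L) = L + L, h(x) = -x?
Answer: -596/155 ≈ -3.8452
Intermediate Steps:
n(U, L) = 2*L
H(Y, T) = -2 + Y
n(95, -298)/H(157, h(4)) = (2*(-298))/(-2 + 157) = -596/155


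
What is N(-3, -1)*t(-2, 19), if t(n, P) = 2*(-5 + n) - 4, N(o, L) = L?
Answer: 18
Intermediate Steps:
t(n, P) = -14 + 2*n (t(n, P) = (-10 + 2*n) - 4 = -14 + 2*n)
N(-3, -1)*t(-2, 19) = -(-14 + 2*(-2)) = -(-14 - 4) = -1*(-18) = 18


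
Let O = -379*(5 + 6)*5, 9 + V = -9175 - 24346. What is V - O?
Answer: -12685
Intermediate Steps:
V = -33530 (V = -9 + (-9175 - 24346) = -9 - 33521 = -33530)
O = -20845 (O = -4169*5 = -379*55 = -20845)
V - O = -33530 - 1*(-20845) = -33530 + 20845 = -12685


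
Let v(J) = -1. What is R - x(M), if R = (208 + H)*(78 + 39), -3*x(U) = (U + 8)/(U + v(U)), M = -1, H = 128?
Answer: 235865/6 ≈ 39311.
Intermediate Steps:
x(U) = -(8 + U)/(3*(-1 + U)) (x(U) = -(U + 8)/(3*(U - 1)) = -(8 + U)/(3*(-1 + U)))
R = 39312 (R = (208 + 128)*(78 + 39) = 336*117 = 39312)
R - x(M) = 39312 - (-8 - 1*(-1))/(3*(-1 - 1)) = 39312 - (-8 + 1)/(3*(-2)) = 39312 - (-1)*(-7)/(3*2) = 39312 - 1*7/6 = 39312 - 7/6 = 235865/6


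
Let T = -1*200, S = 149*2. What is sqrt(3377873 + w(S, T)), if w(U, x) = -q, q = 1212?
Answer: sqrt(3376661) ≈ 1837.6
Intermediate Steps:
S = 298
T = -200
w(U, x) = -1212 (w(U, x) = -1*1212 = -1212)
sqrt(3377873 + w(S, T)) = sqrt(3377873 - 1212) = sqrt(3376661)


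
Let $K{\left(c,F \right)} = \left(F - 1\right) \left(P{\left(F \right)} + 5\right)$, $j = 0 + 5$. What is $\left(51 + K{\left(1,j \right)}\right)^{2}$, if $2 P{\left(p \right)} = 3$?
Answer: $5929$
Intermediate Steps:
$P{\left(p \right)} = \frac{3}{2}$ ($P{\left(p \right)} = \frac{1}{2} \cdot 3 = \frac{3}{2}$)
$j = 5$
$K{\left(c,F \right)} = - \frac{13}{2} + \frac{13 F}{2}$ ($K{\left(c,F \right)} = \left(F - 1\right) \left(\frac{3}{2} + 5\right) = \left(-1 + F\right) \frac{13}{2} = - \frac{13}{2} + \frac{13 F}{2}$)
$\left(51 + K{\left(1,j \right)}\right)^{2} = \left(51 + \left(- \frac{13}{2} + \frac{13}{2} \cdot 5\right)\right)^{2} = \left(51 + \left(- \frac{13}{2} + \frac{65}{2}\right)\right)^{2} = \left(51 + 26\right)^{2} = 77^{2} = 5929$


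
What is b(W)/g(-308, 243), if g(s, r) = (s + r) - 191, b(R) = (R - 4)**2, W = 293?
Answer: -83521/256 ≈ -326.25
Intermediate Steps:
b(R) = (-4 + R)**2
g(s, r) = -191 + r + s (g(s, r) = (r + s) - 191 = -191 + r + s)
b(W)/g(-308, 243) = (-4 + 293)**2/(-191 + 243 - 308) = 289**2/(-256) = 83521*(-1/256) = -83521/256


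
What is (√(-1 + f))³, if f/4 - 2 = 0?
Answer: 7*√7 ≈ 18.520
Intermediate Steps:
f = 8 (f = 8 + 4*0 = 8 + 0 = 8)
(√(-1 + f))³ = (√(-1 + 8))³ = (√7)³ = 7*√7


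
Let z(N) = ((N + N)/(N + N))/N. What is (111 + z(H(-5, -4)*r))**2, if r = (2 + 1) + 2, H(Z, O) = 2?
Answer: 1234321/100 ≈ 12343.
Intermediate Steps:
r = 5 (r = 3 + 2 = 5)
z(N) = 1/N (z(N) = ((2*N)/((2*N)))/N = ((2*N)*(1/(2*N)))/N = 1/N)
(111 + z(H(-5, -4)*r))**2 = (111 + 1/(2*5))**2 = (111 + 1/10)**2 = (1111/10)**2 = 1234321/100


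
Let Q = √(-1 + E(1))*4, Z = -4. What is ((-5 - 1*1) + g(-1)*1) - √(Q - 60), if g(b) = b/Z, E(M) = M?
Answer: -23/4 - 2*I*√15 ≈ -5.75 - 7.746*I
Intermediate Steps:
g(b) = -b/4 (g(b) = b/(-4) = b*(-¼) = -b/4)
Q = 0 (Q = √(-1 + 1)*4 = √0*4 = 0*4 = 0)
((-5 - 1*1) + g(-1)*1) - √(Q - 60) = ((-5 - 1*1) - ¼*(-1)*1) - √(0 - 60) = ((-5 - 1) + (¼)*1) - √(-60) = (-6 + ¼) - 2*I*√15 = -23/4 - 2*I*√15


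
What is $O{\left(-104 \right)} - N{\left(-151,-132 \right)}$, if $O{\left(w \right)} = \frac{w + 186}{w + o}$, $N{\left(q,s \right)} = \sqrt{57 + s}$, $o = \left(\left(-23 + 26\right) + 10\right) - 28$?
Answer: $- \frac{82}{119} - 5 i \sqrt{3} \approx -0.68908 - 8.6602 i$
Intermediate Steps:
$o = -15$ ($o = \left(3 + 10\right) - 28 = 13 - 28 = -15$)
$O{\left(w \right)} = \frac{186 + w}{-15 + w}$ ($O{\left(w \right)} = \frac{w + 186}{w - 15} = \frac{186 + w}{-15 + w}$)
$O{\left(-104 \right)} - N{\left(-151,-132 \right)} = \frac{186 - 104}{-15 - 104} - \sqrt{57 - 132} = \frac{1}{-119} \cdot 82 - \sqrt{-75} = \left(- \frac{1}{119}\right) 82 - 5 i \sqrt{3} = - \frac{82}{119} - 5 i \sqrt{3}$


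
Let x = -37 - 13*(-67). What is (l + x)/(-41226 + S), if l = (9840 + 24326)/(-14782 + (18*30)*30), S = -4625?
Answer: -608389/32508359 ≈ -0.018715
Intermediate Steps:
x = 834 (x = -37 + 871 = 834)
l = 17083/709 (l = 34166/(-14782 + 540*30) = 34166/(-14782 + 16200) = 34166/1418 = 34166*(1/1418) = 17083/709 ≈ 24.094)
(l + x)/(-41226 + S) = (17083/709 + 834)/(-41226 - 4625) = (608389/709)/(-45851) = (608389/709)*(-1/45851) = -608389/32508359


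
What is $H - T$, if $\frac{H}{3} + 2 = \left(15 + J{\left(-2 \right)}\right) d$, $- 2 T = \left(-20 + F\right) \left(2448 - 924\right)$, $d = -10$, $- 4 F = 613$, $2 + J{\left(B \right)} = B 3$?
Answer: $- \frac{264465}{2} \approx -1.3223 \cdot 10^{5}$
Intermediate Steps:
$J{\left(B \right)} = -2 + 3 B$ ($J{\left(B \right)} = -2 + B 3 = -2 + 3 B$)
$F = - \frac{613}{4}$ ($F = \left(- \frac{1}{4}\right) 613 = - \frac{613}{4} \approx -153.25$)
$T = \frac{264033}{2}$ ($T = - \frac{\left(-20 - \frac{613}{4}\right) \left(2448 - 924\right)}{2} = - \frac{\left(- \frac{693}{4}\right) 1524}{2} = \left(- \frac{1}{2}\right) \left(-264033\right) = \frac{264033}{2} \approx 1.3202 \cdot 10^{5}$)
$H = -216$ ($H = -6 + 3 \left(15 + \left(-2 + 3 \left(-2\right)\right)\right) \left(-10\right) = -6 + 3 \left(15 - 8\right) \left(-10\right) = -6 + 3 \cdot 7 \left(-10\right) = -6 + 3 \left(-70\right) = -6 - 210 = -216$)
$H - T = -216 - \frac{264033}{2} = - \frac{264465}{2}$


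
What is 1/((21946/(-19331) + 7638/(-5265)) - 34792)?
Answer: -200745/6984839164 ≈ -2.8740e-5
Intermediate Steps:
1/((21946/(-19331) + 7638/(-5265)) - 34792) = 1/((21946*(-1/19331) + 7638*(-1/5265)) - 34792) = 1/((-21946/19331 - 2546/1755) - 34792) = 1/(-519124/200745 - 34792) = 1/(-6984839164/200745) = -200745/6984839164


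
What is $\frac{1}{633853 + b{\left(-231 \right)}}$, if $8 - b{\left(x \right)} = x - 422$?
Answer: $\frac{1}{634514} \approx 1.576 \cdot 10^{-6}$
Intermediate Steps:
$b{\left(x \right)} = 430 - x$ ($b{\left(x \right)} = 8 - \left(x - 422\right) = 8 - \left(-422 + x\right) = 430 - x$)
$\frac{1}{633853 + b{\left(-231 \right)}} = \frac{1}{633853 + \left(430 - -231\right)} = \frac{1}{633853 + \left(430 + 231\right)} = \frac{1}{633853 + 661} = \frac{1}{634514}$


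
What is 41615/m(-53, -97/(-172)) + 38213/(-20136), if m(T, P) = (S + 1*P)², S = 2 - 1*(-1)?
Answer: 24775838728963/7566484584 ≈ 3274.4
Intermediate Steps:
S = 3 (S = 2 + 1 = 3)
m(T, P) = (3 + P)² (m(T, P) = (3 + 1*P)² = (3 + P)²)
41615/m(-53, -97/(-172)) + 38213/(-20136) = 41615/((3 - 97/(-172))²) + 38213/(-20136) = 41615/((3 - 97*(-1/172))²) + 38213*(-1/20136) = 41615/((3 + 97/172)²) - 38213/20136 = 41615/((613/172)²) - 38213/20136 = 41615/(375769/29584) - 38213/20136 = 41615*(29584/375769) - 38213/20136 = 1231138160/375769 - 38213/20136 = 24775838728963/7566484584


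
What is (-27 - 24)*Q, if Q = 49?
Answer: -2499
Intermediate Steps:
(-27 - 24)*Q = (-27 - 24)*49 = -51*49 = -2499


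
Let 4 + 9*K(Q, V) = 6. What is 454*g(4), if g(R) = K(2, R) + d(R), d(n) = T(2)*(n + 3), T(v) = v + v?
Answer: 115316/9 ≈ 12813.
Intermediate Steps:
T(v) = 2*v
K(Q, V) = 2/9 (K(Q, V) = -4/9 + (⅑)*6 = -4/9 + ⅔ = 2/9)
d(n) = 12 + 4*n (d(n) = (2*2)*(n + 3) = 4*(3 + n) = 12 + 4*n)
g(R) = 110/9 + 4*R (g(R) = 2/9 + (12 + 4*R) = 110/9 + 4*R)
454*g(4) = 454*(110/9 + 4*4) = 454*(110/9 + 16) = 454*(254/9) = 115316/9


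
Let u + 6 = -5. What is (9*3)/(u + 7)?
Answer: -27/4 ≈ -6.7500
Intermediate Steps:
u = -11 (u = -6 - 5 = -11)
(9*3)/(u + 7) = (9*3)/(-11 + 7) = 27/(-4) = 27*(-1/4) = -27/4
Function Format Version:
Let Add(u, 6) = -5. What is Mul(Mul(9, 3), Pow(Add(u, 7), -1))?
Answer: Rational(-27, 4) ≈ -6.7500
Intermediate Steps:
u = -11 (u = Add(-6, -5) = -11)
Mul(Mul(9, 3), Pow(Add(u, 7), -1)) = Mul(Mul(9, 3), Pow(Add(-11, 7), -1)) = Mul(27, Pow(-4, -1)) = Mul(27, Rational(-1, 4)) = Rational(-27, 4)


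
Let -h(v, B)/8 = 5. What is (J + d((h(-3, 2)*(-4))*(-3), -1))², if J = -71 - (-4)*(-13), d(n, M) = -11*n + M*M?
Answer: 26604964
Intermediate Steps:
h(v, B) = -40 (h(v, B) = -8*5 = -40)
d(n, M) = M² - 11*n (d(n, M) = -11*n + M² = M² - 11*n)
J = -123 (J = -71 - 1*52 = -71 - 52 = -123)
(J + d((h(-3, 2)*(-4))*(-3), -1))² = (-123 + ((-1)² - 11*(-40*(-4))*(-3)))² = (-123 + (1 - 1760*(-3)))² = (-123 + (1 - 11*(-480)))² = (-123 + (1 + 5280))² = (-123 + 5281)² = 5158² = 26604964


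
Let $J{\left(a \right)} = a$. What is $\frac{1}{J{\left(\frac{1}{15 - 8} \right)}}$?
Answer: $7$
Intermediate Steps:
$\frac{1}{J{\left(\frac{1}{15 - 8} \right)}} = \frac{1}{\frac{1}{15 - 8}} = \frac{1}{\frac{1}{7}} = 7$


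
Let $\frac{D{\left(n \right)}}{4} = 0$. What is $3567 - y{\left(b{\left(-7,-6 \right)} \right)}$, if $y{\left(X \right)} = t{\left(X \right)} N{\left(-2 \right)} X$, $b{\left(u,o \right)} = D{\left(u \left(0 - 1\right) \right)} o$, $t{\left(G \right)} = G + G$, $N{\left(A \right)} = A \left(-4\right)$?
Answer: $3567$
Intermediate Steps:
$D{\left(n \right)} = 0$ ($D{\left(n \right)} = 4 \cdot 0 = 0$)
$N{\left(A \right)} = - 4 A$
$t{\left(G \right)} = 2 G$
$b{\left(u,o \right)} = 0$ ($b{\left(u,o \right)} = 0 o = 0$)
$y{\left(X \right)} = 16 X^{2}$ ($y{\left(X \right)} = 2 X \left(-4\right) \left(-2\right) X = 2 X 8 X = 16 X^{2}$)
$3567 - y{\left(b{\left(-7,-6 \right)} \right)} = 3567 - 16 \cdot 0^{2} = 3567 - 16 \cdot 0 = 3567 - 0 = 3567 + 0 = 3567$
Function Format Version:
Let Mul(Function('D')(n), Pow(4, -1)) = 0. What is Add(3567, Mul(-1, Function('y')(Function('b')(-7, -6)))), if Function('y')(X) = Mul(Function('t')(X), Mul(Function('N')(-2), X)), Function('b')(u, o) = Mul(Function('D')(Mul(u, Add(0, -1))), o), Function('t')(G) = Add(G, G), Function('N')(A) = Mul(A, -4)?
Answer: 3567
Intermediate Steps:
Function('D')(n) = 0 (Function('D')(n) = Mul(4, 0) = 0)
Function('N')(A) = Mul(-4, A)
Function('t')(G) = Mul(2, G)
Function('b')(u, o) = 0 (Function('b')(u, o) = Mul(0, o) = 0)
Function('y')(X) = Mul(16, Pow(X, 2)) (Function('y')(X) = Mul(Mul(2, X), Mul(Mul(-4, -2), X)) = Mul(Mul(2, X), Mul(8, X)) = Mul(16, Pow(X, 2)))
Add(3567, Mul(-1, Function('y')(Function('b')(-7, -6)))) = Add(3567, Mul(-1, Mul(16, Pow(0, 2)))) = Add(3567, Mul(-1, Mul(16, 0))) = Add(3567, Mul(-1, 0)) = Add(3567, 0) = 3567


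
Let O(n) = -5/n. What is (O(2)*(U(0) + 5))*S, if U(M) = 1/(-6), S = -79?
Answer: 11455/12 ≈ 954.58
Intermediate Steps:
U(M) = -⅙
(O(2)*(U(0) + 5))*S = ((-5/2)*(-⅙ + 5))*(-79) = (-5*½*(29/6))*(-79) = -5/2*29/6*(-79) = -145/12*(-79) = 11455/12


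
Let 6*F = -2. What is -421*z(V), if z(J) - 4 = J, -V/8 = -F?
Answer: -1684/3 ≈ -561.33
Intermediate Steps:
F = -⅓ (F = (⅙)*(-2) = -⅓ ≈ -0.33333)
V = -8/3 (V = -(-8)*(-1)/3 = -8*⅓ = -8/3 ≈ -2.6667)
z(J) = 4 + J
-421*z(V) = -421*(4 - 8/3) = -421*4/3 = -1684/3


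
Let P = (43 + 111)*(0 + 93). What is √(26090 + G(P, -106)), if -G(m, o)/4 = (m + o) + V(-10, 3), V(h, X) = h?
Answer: 11*I*√254 ≈ 175.31*I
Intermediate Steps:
P = 14322 (P = 154*93 = 14322)
G(m, o) = 40 - 4*m - 4*o (G(m, o) = -4*((m + o) - 10) = -4*(-10 + m + o) = 40 - 4*m - 4*o)
√(26090 + G(P, -106)) = √(26090 + (40 - 4*14322 - 4*(-106))) = √(26090 + (40 - 57288 + 424)) = √(26090 - 56824) = √(-30734) = 11*I*√254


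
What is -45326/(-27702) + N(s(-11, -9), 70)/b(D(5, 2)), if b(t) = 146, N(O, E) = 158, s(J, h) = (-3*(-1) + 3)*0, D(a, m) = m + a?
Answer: 2748628/1011123 ≈ 2.7184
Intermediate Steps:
D(a, m) = a + m
s(J, h) = 0 (s(J, h) = (3 + 3)*0 = 6*0 = 0)
-45326/(-27702) + N(s(-11, -9), 70)/b(D(5, 2)) = -45326/(-27702) + 158/146 = -45326*(-1/27702) + 158*(1/146) = 22663/13851 + 79/73 = 2748628/1011123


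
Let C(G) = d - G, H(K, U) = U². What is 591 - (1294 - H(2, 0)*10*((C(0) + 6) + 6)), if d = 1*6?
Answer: -703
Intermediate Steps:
d = 6
C(G) = 6 - G
591 - (1294 - H(2, 0)*10*((C(0) + 6) + 6)) = 591 - (1294 - 0²*10*(((6 - 1*0) + 6) + 6)) = 591 - (1294 - 0*10*(((6 + 0) + 6) + 6)) = 591 - (1294 - 0*((6 + 6) + 6)) = 591 - (1294 - 0*(12 + 6)) = 591 - (1294 - 0*18) = 591 - (1294 - 1*0) = 591 - (1294 + 0) = 591 - 1*1294 = 591 - 1294 = -703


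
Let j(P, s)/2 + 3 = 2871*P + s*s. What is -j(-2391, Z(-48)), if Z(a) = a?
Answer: 13724520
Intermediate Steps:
j(P, s) = -6 + 2*s**2 + 5742*P (j(P, s) = -6 + 2*(2871*P + s*s) = -6 + 2*(2871*P + s**2) = -6 + 2*(s**2 + 2871*P) = -6 + (2*s**2 + 5742*P) = -6 + 2*s**2 + 5742*P)
-j(-2391, Z(-48)) = -(-6 + 2*(-48)**2 + 5742*(-2391)) = -(-6 + 2*2304 - 13729122) = -(-6 + 4608 - 13729122) = -1*(-13724520) = 13724520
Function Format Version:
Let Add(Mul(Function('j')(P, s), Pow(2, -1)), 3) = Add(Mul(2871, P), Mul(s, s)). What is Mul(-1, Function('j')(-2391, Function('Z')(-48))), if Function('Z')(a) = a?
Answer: 13724520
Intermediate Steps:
Function('j')(P, s) = Add(-6, Mul(2, Pow(s, 2)), Mul(5742, P)) (Function('j')(P, s) = Add(-6, Mul(2, Add(Mul(2871, P), Mul(s, s)))) = Add(-6, Mul(2, Add(Mul(2871, P), Pow(s, 2)))) = Add(-6, Mul(2, Add(Pow(s, 2), Mul(2871, P)))) = Add(-6, Add(Mul(2, Pow(s, 2)), Mul(5742, P))) = Add(-6, Mul(2, Pow(s, 2)), Mul(5742, P)))
Mul(-1, Function('j')(-2391, Function('Z')(-48))) = Mul(-1, Add(-6, Mul(2, Pow(-48, 2)), Mul(5742, -2391))) = Mul(-1, Add(-6, Mul(2, 2304), -13729122)) = Mul(-1, Add(-6, 4608, -13729122)) = Mul(-1, -13724520) = 13724520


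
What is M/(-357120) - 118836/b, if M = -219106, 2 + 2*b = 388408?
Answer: 56165099/34676887680 ≈ 0.0016197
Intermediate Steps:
b = 194203 (b = -1 + (1/2)*388408 = -1 + 194204 = 194203)
M/(-357120) - 118836/b = -219106/(-357120) - 118836/194203 = -219106*(-1/357120) - 118836*1/194203 = 109553/178560 - 118836/194203 = 56165099/34676887680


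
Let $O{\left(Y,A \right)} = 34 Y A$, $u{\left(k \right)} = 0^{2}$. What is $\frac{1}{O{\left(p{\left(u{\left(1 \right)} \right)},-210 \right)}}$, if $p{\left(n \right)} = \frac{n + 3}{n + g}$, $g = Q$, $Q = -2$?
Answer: $\frac{1}{10710} \approx 9.3371 \cdot 10^{-5}$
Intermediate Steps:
$g = -2$
$u{\left(k \right)} = 0$
$p{\left(n \right)} = \frac{3 + n}{-2 + n}$ ($p{\left(n \right)} = \frac{n + 3}{n - 2} = \frac{3 + n}{-2 + n}$)
$O{\left(Y,A \right)} = 34 A Y$
$\frac{1}{O{\left(p{\left(u{\left(1 \right)} \right)},-210 \right)}} = \frac{1}{34 \left(-210\right) \frac{3 + 0}{-2 + 0}} = \frac{1}{34 \left(-210\right) \frac{1}{-2} \cdot 3} = \frac{1}{34 \left(-210\right) \left(\left(- \frac{1}{2}\right) 3\right)} = \frac{1}{34 \left(-210\right) \left(- \frac{3}{2}\right)} = \frac{1}{10710}$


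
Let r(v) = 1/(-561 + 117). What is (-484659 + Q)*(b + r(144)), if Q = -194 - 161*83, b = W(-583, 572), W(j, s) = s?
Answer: -10544201906/37 ≈ -2.8498e+8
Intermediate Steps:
r(v) = -1/444 (r(v) = 1/(-444) = -1/444)
b = 572
Q = -13557 (Q = -194 - 13363 = -13557)
(-484659 + Q)*(b + r(144)) = (-484659 - 13557)*(572 - 1/444) = -498216*253967/444 = -10544201906/37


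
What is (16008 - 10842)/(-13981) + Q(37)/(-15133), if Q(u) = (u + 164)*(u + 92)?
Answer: -10748547/5160353 ≈ -2.0829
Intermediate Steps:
Q(u) = (92 + u)*(164 + u) (Q(u) = (164 + u)*(92 + u) = (92 + u)*(164 + u))
(16008 - 10842)/(-13981) + Q(37)/(-15133) = (16008 - 10842)/(-13981) + (15088 + 37**2 + 256*37)/(-15133) = 5166*(-1/13981) + (15088 + 1369 + 9472)*(-1/15133) = -126/341 + 25929*(-1/15133) = -126/341 - 25929/15133 = -10748547/5160353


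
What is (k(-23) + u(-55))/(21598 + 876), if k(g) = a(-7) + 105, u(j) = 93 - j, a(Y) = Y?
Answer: 123/11237 ≈ 0.010946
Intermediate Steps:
k(g) = 98 (k(g) = -7 + 105 = 98)
(k(-23) + u(-55))/(21598 + 876) = (98 + (93 - 1*(-55)))/(21598 + 876) = (98 + (93 + 55))/22474 = (98 + 148)*(1/22474) = 246*(1/22474) = 123/11237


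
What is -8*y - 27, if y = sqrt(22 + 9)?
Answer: -27 - 8*sqrt(31) ≈ -71.542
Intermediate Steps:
y = sqrt(31) ≈ 5.5678
-8*y - 27 = -8*sqrt(31) - 27 = -27 - 8*sqrt(31)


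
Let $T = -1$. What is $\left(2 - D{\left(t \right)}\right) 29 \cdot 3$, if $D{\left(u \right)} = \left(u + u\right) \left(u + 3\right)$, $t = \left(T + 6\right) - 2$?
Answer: $-2958$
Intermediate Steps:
$t = 3$ ($t = \left(-1 + 6\right) - 2 = 5 - 2 = 3$)
$D{\left(u \right)} = 2 u \left(3 + u\right)$
$\left(2 - D{\left(t \right)}\right) 29 \cdot 3 = \left(2 - 2 \cdot 3 \left(3 + 3\right)\right) 29 \cdot 3 = \left(2 - 2 \cdot 3 \cdot 6\right) 87 = \left(2 - 36\right) 87 = \left(-34\right) 87 = -2958$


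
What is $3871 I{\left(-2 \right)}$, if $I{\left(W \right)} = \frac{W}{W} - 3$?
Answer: $-7742$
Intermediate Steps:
$I{\left(W \right)} = -2$ ($I{\left(W \right)} = 1 - 3 = -2$)
$3871 I{\left(-2 \right)} = 3871 \left(-2\right) = -7742$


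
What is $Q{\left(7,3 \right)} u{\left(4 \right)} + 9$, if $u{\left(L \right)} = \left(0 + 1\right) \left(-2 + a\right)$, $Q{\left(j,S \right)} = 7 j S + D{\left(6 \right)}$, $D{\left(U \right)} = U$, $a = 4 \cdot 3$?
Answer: $1539$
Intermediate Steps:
$a = 12$
$Q{\left(j,S \right)} = 6 + 7 S j$ ($Q{\left(j,S \right)} = 7 j S + 6 = 7 S j + 6 = 6 + 7 S j$)
$u{\left(L \right)} = 10$ ($u{\left(L \right)} = \left(0 + 1\right) \left(-2 + 12\right) = 1 \cdot 10 = 10$)
$Q{\left(7,3 \right)} u{\left(4 \right)} + 9 = \left(6 + 7 \cdot 3 \cdot 7\right) 10 + 9 = \left(6 + 147\right) 10 + 9 = 153 \cdot 10 + 9 = 1530 + 9 = 1539$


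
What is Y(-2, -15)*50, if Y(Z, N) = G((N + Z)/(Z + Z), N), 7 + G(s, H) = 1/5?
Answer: -340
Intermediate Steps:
G(s, H) = -34/5 (G(s, H) = -7 + 1/5 = -7 + ⅕ = -34/5)
Y(Z, N) = -34/5
Y(-2, -15)*50 = -34/5*50 = -340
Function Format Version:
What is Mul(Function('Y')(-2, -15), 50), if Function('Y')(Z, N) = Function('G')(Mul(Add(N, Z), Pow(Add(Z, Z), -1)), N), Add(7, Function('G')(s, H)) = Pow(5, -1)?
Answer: -340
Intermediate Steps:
Function('G')(s, H) = Rational(-34, 5) (Function('G')(s, H) = Add(-7, Pow(5, -1)) = Add(-7, Rational(1, 5)) = Rational(-34, 5))
Function('Y')(Z, N) = Rational(-34, 5)
Mul(Function('Y')(-2, -15), 50) = Mul(Rational(-34, 5), 50) = -340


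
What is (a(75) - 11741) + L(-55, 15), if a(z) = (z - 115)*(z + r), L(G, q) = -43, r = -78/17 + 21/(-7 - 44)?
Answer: -14584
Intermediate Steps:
r = -5 (r = -78*1/17 + 21/(-51) = -78/17 + 21*(-1/51) = -78/17 - 7/17 = -5)
a(z) = (-115 + z)*(-5 + z) (a(z) = (z - 115)*(z - 5) = (-115 + z)*(-5 + z))
(a(75) - 11741) + L(-55, 15) = ((575 + 75² - 120*75) - 11741) - 43 = ((575 + 5625 - 9000) - 11741) - 43 = (-2800 - 11741) - 43 = -14541 - 43 = -14584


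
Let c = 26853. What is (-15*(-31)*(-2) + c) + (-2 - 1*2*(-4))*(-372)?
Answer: 23691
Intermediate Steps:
(-15*(-31)*(-2) + c) + (-2 - 1*2*(-4))*(-372) = (-15*(-31)*(-2) + 26853) + (-2 - 1*2*(-4))*(-372) = (465*(-2) + 26853) + (-2 - 2*(-4))*(-372) = (-930 + 26853) + (-2 + 8)*(-372) = 25923 + 6*(-372) = 25923 - 2232 = 23691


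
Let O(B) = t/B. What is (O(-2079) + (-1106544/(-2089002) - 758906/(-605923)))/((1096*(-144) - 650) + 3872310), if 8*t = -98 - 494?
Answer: 199314650781025/407213589819890115801 ≈ 4.8946e-7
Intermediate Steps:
t = -74 (t = (-98 - 494)/8 = (1/8)*(-592) = -74)
O(B) = -74/B
(O(-2079) + (-1106544/(-2089002) - 758906/(-605923)))/((1096*(-144) - 650) + 3872310) = (-74/(-2079) + (-1106544/(-2089002) - 758906/(-605923)))/((1096*(-144) - 650) + 3872310) = (-74*(-1/2079) + (-1106544*(-1/2089002) - 758906*(-1/605923)))/((-157824 - 650) + 3872310) = (74/2079 + (184424/348167 + 758906/605923))/(-158474 + 3872310) = (74/2079 + 375972768654/210962393141)/3713836 = (797258603124100/438590815340139)*(1/3713836) = 199314650781025/407213589819890115801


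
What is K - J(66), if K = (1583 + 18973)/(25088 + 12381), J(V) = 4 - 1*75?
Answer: 2680855/37469 ≈ 71.549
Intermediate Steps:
J(V) = -71 (J(V) = 4 - 75 = -71)
K = 20556/37469 ≈ 0.54861
K - J(66) = 20556/37469 - 1*(-71) = 20556/37469 + 71 = 2680855/37469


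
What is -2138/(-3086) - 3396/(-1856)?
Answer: 1806023/715952 ≈ 2.5225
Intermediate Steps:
-2138/(-3086) - 3396/(-1856) = -2138*(-1/3086) - 3396*(-1/1856) = 1069/1543 + 849/464 = 1806023/715952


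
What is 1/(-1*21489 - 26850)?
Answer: -1/48339 ≈ -2.0687e-5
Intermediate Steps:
1/(-1*21489 - 26850) = 1/(-21489 - 26850) = 1/(-48339) = -1/48339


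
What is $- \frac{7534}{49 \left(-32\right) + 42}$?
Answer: $\frac{3767}{763} \approx 4.9371$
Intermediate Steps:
$- \frac{7534}{49 \left(-32\right) + 42} = - \frac{7534}{-1568 + 42} = - \frac{7534}{-1526} = \left(-7534\right) \left(- \frac{1}{1526}\right) = \frac{3767}{763}$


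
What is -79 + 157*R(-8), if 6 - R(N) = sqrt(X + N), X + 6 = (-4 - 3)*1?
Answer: 863 - 157*I*sqrt(21) ≈ 863.0 - 719.46*I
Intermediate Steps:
X = -13 (X = -6 + (-4 - 3)*1 = -6 - 7*1 = -6 - 7 = -13)
R(N) = 6 - sqrt(-13 + N)
-79 + 157*R(-8) = -79 + 157*(6 - sqrt(-13 - 8)) = -79 + 157*(6 - sqrt(-21)) = -79 + 157*(6 - I*sqrt(21)) = -79 + (942 - 157*I*sqrt(21)) = 863 - 157*I*sqrt(21)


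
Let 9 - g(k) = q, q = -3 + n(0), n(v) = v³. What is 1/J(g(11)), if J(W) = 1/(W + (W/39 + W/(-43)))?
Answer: 6724/559 ≈ 12.029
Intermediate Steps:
q = -3 (q = -3 + 0³ = -3 + 0 = -3)
g(k) = 12 (g(k) = 9 - 1*(-3) = 9 + 3 = 12)
J(W) = 1677/(1681*W) (J(W) = 1/(W + (W*(1/39) + W*(-1/43))) = 1/(W + (W/39 - W/43)) = 1/(W + 4*W/1677) = 1/(1681*W/1677) = 1677/(1681*W))
1/J(g(11)) = 1/((1677/1681)/12) = 1/((1677/1681)*(1/12)) = 1/(559/6724) = 6724/559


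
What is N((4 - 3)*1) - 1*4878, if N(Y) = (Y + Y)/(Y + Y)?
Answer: -4877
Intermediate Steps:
N(Y) = 1 (N(Y) = (2*Y)/((2*Y)) = (2*Y)*(1/(2*Y)) = 1)
N((4 - 3)*1) - 1*4878 = 1 - 1*4878 = 1 - 4878 = -4877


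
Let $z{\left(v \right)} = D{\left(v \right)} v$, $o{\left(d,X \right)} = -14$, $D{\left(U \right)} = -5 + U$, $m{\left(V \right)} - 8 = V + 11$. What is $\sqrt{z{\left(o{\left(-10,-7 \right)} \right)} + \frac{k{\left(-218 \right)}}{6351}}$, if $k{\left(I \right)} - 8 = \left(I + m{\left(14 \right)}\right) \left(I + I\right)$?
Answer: $\frac{23 \sqrt{21250446}}{6351} \approx 16.694$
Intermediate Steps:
$m{\left(V \right)} = 19 + V$ ($m{\left(V \right)} = 8 + \left(V + 11\right) = 8 + \left(11 + V\right) = 19 + V$)
$k{\left(I \right)} = 8 + 2 I \left(33 + I\right)$ ($k{\left(I \right)} = 8 + \left(I + \left(19 + 14\right)\right) \left(I + I\right) = 8 + \left(I + 33\right) 2 I = 8 + \left(33 + I\right) 2 I = 8 + 2 I \left(33 + I\right)$)
$z{\left(v \right)} = v \left(-5 + v\right)$ ($z{\left(v \right)} = \left(-5 + v\right) v = v \left(-5 + v\right)$)
$\sqrt{z{\left(o{\left(-10,-7 \right)} \right)} + \frac{k{\left(-218 \right)}}{6351}} = \sqrt{- 14 \left(-5 - 14\right) + \frac{8 + 2 \left(-218\right)^{2} + 66 \left(-218\right)}{6351}} = \sqrt{\left(-14\right) \left(-19\right) + \left(8 + 2 \cdot 47524 - 14388\right) \frac{1}{6351}} = \sqrt{266 + \left(8 + 95048 - 14388\right) \frac{1}{6351}} = \sqrt{266 + 80668 \cdot \frac{1}{6351}} = \sqrt{266 + \frac{80668}{6351}} = \sqrt{\frac{1770034}{6351}} = \frac{23 \sqrt{21250446}}{6351}$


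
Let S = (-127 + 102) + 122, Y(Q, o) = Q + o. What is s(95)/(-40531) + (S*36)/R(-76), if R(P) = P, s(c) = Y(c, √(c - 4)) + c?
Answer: -35387173/770089 - √91/40531 ≈ -45.952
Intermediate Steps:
S = 97 (S = -25 + 122 = 97)
s(c) = √(-4 + c) + 2*c (s(c) = (c + √(c - 4)) + c = (c + √(-4 + c)) + c = √(-4 + c) + 2*c)
s(95)/(-40531) + (S*36)/R(-76) = (√(-4 + 95) + 2*95)/(-40531) + (97*36)/(-76) = (√91 + 190)*(-1/40531) + 3492*(-1/76) = (190 + √91)*(-1/40531) - 873/19 = (-190/40531 - √91/40531) - 873/19 = -35387173/770089 - √91/40531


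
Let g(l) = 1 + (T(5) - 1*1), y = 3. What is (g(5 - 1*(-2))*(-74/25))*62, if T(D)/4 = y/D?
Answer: -55056/125 ≈ -440.45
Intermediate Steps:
T(D) = 12/D (T(D) = 4*(3/D) = 12/D)
g(l) = 12/5 (g(l) = 1 + (12/5 - 1*1) = 1 + (12*(⅕) - 1) = 1 + (12/5 - 1) = 1 + 7/5 = 12/5)
(g(5 - 1*(-2))*(-74/25))*62 = (12*(-74/25)/5)*62 = (12*(-74*1/25)/5)*62 = ((12/5)*(-74/25))*62 = -888/125*62 = -55056/125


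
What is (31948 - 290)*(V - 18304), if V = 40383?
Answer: 698976982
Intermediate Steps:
(31948 - 290)*(V - 18304) = (31948 - 290)*(40383 - 18304) = 31658*22079 = 698976982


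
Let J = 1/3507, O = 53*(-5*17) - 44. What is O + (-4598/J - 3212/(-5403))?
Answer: -87148954993/5403 ≈ -1.6130e+7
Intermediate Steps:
O = -4549 (O = 53*(-85) - 44 = -4505 - 44 = -4549)
J = 1/3507 ≈ 0.00028514
O + (-4598/J - 3212/(-5403)) = -4549 + (-4598/1/3507 - 3212/(-5403)) = -4549 + (-4598*3507 - 3212*(-1/5403)) = -4549 + (-16125186 + 3212/5403) = -4549 - 87124376746/5403 = -87148954993/5403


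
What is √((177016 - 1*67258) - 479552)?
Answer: I*√369794 ≈ 608.11*I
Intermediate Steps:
√((177016 - 1*67258) - 479552) = √((177016 - 67258) - 479552) = √(109758 - 479552) = √(-369794) = I*√369794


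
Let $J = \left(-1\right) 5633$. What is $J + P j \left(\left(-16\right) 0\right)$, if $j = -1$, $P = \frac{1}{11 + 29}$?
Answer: $-5633$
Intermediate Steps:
$P = \frac{1}{40} \approx 0.025$
$J = -5633$
$J + P j \left(\left(-16\right) 0\right) = -5633 + \frac{1}{40} \left(-1\right) \left(\left(-16\right) 0\right) = -5633 - 0 = -5633 + 0 = -5633$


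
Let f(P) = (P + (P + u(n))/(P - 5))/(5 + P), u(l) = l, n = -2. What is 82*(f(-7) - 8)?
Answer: -1599/4 ≈ -399.75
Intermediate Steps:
f(P) = (P + (-2 + P)/(-5 + P))/(5 + P) (f(P) = (P + (P - 2)/(P - 5))/(5 + P) = (P + (-2 + P)/(-5 + P))/(5 + P))
82*(f(-7) - 8) = 82*((-2 + (-7)² - 4*(-7))/(-25 + (-7)²) - 8) = 82*((-2 + 49 + 28)/(-25 + 49) - 8) = 82*(75/24 - 8) = 82*((1/24)*75 - 8) = 82*(25/8 - 8) = 82*(-39/8) = -1599/4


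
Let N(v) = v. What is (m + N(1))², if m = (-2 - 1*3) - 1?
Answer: 25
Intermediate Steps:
m = -6 (m = (-2 - 3) - 1 = -5 - 1 = -6)
(m + N(1))² = (-6 + 1)² = (-5)² = 25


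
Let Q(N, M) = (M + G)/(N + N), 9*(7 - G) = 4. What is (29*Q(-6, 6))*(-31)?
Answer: 101587/108 ≈ 940.62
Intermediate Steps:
G = 59/9 (G = 7 - ⅑*4 = 7 - 4/9 = 59/9 ≈ 6.5556)
Q(N, M) = (59/9 + M)/(2*N) (Q(N, M) = (M + 59/9)/(N + N) = (59/9 + M)/((2*N)) = (59/9 + M)*(1/(2*N)) = (59/9 + M)/(2*N))
(29*Q(-6, 6))*(-31) = (29*((1/18)*(59 + 9*6)/(-6)))*(-31) = (29*((1/18)*(-⅙)*(59 + 54)))*(-31) = (29*((1/18)*(-⅙)*113))*(-31) = (29*(-113/108))*(-31) = -3277/108*(-31) = 101587/108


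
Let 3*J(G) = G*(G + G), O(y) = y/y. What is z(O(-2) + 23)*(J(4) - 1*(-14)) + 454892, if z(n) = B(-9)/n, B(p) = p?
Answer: 1819531/4 ≈ 4.5488e+5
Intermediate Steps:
O(y) = 1
J(G) = 2*G**2/3 (J(G) = (G*(G + G))/3 = (G*(2*G))/3 = (2*G**2)/3 = 2*G**2/3)
z(n) = -9/n
z(O(-2) + 23)*(J(4) - 1*(-14)) + 454892 = (-9/(1 + 23))*((2/3)*4**2 - 1*(-14)) + 454892 = (-9/24)*((2/3)*16 + 14) + 454892 = (-9*1/24)*(32/3 + 14) + 454892 = -3/8*74/3 + 454892 = -37/4 + 454892 = 1819531/4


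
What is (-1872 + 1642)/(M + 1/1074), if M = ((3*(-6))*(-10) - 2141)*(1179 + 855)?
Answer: 49404/856767175 ≈ 5.7663e-5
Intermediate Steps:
M = -3988674 (M = (-18*(-10) - 2141)*2034 = (180 - 2141)*2034 = -1961*2034 = -3988674)
(-1872 + 1642)/(M + 1/1074) = (-1872 + 1642)/(-3988674 + 1/1074) = -230/(-3988674 + 1/1074) = -230/(-4283835875/1074) = -230*(-1074/4283835875) = 49404/856767175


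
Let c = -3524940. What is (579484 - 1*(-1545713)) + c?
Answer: -1399743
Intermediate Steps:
(579484 - 1*(-1545713)) + c = (579484 - 1*(-1545713)) - 3524940 = (579484 + 1545713) - 3524940 = 2125197 - 3524940 = -1399743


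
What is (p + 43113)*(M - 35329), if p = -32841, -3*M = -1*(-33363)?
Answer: -477134400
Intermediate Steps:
M = -11121 (M = -(-1)*(-33363)/3 = -⅓*33363 = -11121)
(p + 43113)*(M - 35329) = (-32841 + 43113)*(-11121 - 35329) = 10272*(-46450) = -477134400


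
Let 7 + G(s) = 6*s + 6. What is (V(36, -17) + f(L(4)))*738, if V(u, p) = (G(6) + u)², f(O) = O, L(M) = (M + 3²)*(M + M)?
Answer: 3797010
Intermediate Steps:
L(M) = 2*M*(9 + M) (L(M) = (M + 9)*(2*M) = (9 + M)*(2*M) = 2*M*(9 + M))
G(s) = -1 + 6*s (G(s) = -7 + (6*s + 6) = -7 + (6 + 6*s) = -1 + 6*s)
V(u, p) = (35 + u)² (V(u, p) = ((-1 + 6*6) + u)² = ((-1 + 36) + u)² = (35 + u)²)
(V(36, -17) + f(L(4)))*738 = ((35 + 36)² + 2*4*(9 + 4))*738 = (71² + 2*4*13)*738 = (5041 + 104)*738 = 5145*738 = 3797010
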